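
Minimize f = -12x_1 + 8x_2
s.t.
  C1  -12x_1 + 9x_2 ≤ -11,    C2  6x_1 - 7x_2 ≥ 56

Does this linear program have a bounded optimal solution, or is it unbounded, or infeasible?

unbounded

From the feasible point (-427/30, -101/5), moving in the direction (7, 6) keeps every constraint satisfied while f decreases without bound.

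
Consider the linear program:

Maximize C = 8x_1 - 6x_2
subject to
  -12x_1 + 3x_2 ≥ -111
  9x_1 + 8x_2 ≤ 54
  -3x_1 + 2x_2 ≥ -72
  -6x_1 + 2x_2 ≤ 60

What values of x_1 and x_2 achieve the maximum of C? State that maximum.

Feasible corners and C = 8x_1 - 6x_2:
  (350/41, -117/41) → C = 3502/41
  (2/5, -177/5) → C = 1078/5
  (-62/11, 144/11) → C = -1360/11
  (-44, -102) → C = 260

x_1 = -44, x_2 = -102, maximum C = 260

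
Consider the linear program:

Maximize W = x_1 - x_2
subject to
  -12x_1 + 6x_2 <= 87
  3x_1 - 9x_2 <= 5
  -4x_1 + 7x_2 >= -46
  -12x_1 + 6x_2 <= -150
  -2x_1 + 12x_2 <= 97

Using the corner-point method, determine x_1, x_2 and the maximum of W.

x_1 = 1231/34, x_2 = 240/17, maximum W = 751/34

Feasible corners and W = x_1 - x_2:
  (379/15, 118/15) → W = 87/5
  (44/3, 13/3) → W = 31/3
  (1231/34, 240/17) → W = 751/34
  (397/22, 122/11) → W = 153/22

The binding constraints are -4x_1 + 7x_2 = -46 and -2x_1 + 12x_2 = 97.
Solving simultaneously gives x_1 = 1231/34, x_2 = 240/17.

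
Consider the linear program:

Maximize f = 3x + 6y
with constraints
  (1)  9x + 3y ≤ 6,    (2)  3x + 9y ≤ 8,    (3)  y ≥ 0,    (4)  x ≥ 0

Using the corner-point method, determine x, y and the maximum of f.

x = 5/12, y = 3/4, maximum f = 23/4

The binding constraints are 9x + 3y = 6 and 3x + 9y = 8.
Solving simultaneously gives x = 5/12, y = 3/4.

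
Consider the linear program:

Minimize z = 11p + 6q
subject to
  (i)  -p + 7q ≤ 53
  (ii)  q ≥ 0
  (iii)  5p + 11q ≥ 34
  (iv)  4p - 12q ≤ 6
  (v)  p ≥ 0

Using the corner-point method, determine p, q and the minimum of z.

Vertices and z = 11p + 6q:
  (339/8, 109/8) → z = 4383/8
  (0, 53/7) → z = 318/7
  (237/52, 53/52) → z = 225/4
  (0, 34/11) → z = 204/11

The binding constraints are 5p + 11q = 34 and p = 0.
Solving simultaneously gives p = 0, q = 34/11.

p = 0, q = 34/11, minimum z = 204/11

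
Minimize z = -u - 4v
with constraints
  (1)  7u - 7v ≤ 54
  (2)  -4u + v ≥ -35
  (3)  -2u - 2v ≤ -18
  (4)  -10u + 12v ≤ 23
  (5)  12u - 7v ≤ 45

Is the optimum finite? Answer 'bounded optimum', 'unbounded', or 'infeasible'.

Feasible corners and z = -u - 4v:
  (85/22, 113/22) → z = -537/22
  (108/19, 63/19) → z = -360/19
  (701/74, 363/37) → z = -3605/74
The feasible region has finitely many vertices and no improving ray; the minimum is -3605/74 at (701/74, 363/37).

bounded optimum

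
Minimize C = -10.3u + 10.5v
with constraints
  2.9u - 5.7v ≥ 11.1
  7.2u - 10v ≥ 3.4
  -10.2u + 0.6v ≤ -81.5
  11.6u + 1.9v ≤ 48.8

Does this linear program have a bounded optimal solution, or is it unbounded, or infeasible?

From the feasible point (18413/2634, -22382/1317), moving in the direction (-0.6, -10.2) keeps every constraint satisfied while C decreases without bound.

unbounded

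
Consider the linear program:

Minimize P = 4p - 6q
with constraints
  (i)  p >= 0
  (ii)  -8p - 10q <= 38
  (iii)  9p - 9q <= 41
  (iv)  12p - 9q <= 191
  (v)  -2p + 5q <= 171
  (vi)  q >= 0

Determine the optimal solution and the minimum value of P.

Vertices and P = 4p - 6q:
  (0, 171/5) → P = -1026/5
  (0, 0) → P = 0
  (50, 409/9) → P = -218/3
  (41/9, 0) → P = 164/9
  (1247/21, 1217/21) → P = -2314/21

p = 0, q = 171/5, minimum P = -1026/5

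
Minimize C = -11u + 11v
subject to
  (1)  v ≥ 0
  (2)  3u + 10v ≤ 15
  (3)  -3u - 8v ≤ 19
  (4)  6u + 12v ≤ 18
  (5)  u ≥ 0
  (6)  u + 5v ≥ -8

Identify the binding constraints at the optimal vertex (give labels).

(1) and (4)

Extreme points and C = -11u + 11v:
  (3, 0) → C = -33
  (0, 0) → C = 0
  (0, 3/2) → C = 33/2

The minimum is at (3, 0). Substituting into each constraint, equality holds for (1) and (4); the remaining constraints have slack.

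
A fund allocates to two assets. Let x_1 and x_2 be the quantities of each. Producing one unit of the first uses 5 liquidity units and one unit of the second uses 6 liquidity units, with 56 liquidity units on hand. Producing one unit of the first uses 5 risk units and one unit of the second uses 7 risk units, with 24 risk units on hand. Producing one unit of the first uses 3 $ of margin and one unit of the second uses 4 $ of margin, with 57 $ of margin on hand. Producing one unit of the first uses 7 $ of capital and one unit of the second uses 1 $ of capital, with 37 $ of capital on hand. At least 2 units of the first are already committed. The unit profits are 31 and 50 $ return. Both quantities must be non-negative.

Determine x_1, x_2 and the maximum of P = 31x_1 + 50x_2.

Feasible corners and P = 31x_1 + 50x_2:
  (24/5, 0) → P = 744/5
  (2, 0) → P = 62
  (2, 2) → P = 162

x_1 = 2, x_2 = 2, maximum P = 162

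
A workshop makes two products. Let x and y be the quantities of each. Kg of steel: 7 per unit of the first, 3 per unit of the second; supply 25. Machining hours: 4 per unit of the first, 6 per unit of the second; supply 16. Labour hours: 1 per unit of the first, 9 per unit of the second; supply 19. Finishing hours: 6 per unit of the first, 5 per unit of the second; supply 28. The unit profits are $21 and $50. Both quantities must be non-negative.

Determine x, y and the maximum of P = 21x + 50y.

x = 1, y = 2, maximum P = 121

Vertices and P = 21x + 50y:
  (0, 0) → P = 0
  (0, 19/9) → P = 950/9
  (25/7, 0) → P = 75
  (17/5, 2/5) → P = 457/5
  (1, 2) → P = 121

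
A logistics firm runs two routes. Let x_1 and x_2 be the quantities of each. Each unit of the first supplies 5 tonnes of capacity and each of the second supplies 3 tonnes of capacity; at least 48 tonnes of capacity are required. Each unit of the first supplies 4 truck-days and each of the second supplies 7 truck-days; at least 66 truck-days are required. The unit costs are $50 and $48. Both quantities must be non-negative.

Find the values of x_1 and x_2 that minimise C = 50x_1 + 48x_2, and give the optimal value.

Vertices and C = 50x_1 + 48x_2:
  (0, 16) → C = 768
  (33/2, 0) → C = 825
  (6, 6) → C = 588
The feasible region is unbounded (it extends along (0, 1), (1, 0)), but C strictly increases along every unbounded feasible direction, so there is no improving ray and the minimum is attained at a vertex.

At the optimal vertex, 5x_1 + 3x_2 = 48 and 4x_1 + 7x_2 = 66.
Solving simultaneously gives x_1 = 6, x_2 = 6.

x_1 = 6, x_2 = 6, minimum C = 588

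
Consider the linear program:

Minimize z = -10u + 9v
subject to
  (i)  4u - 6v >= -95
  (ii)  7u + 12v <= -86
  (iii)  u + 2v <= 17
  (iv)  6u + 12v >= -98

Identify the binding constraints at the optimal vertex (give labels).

Extreme points and z = -10u + 9v:
  (-92/5, 107/30) → z = 2161/10
  (-144/7, 89/42) → z = 3147/14
  (12, -85/6) → z = -495/2

The minimum is at (12, -85/6). Substituting into each constraint, equality holds for (ii) and (iv); the remaining constraints have slack.

(ii) and (iv)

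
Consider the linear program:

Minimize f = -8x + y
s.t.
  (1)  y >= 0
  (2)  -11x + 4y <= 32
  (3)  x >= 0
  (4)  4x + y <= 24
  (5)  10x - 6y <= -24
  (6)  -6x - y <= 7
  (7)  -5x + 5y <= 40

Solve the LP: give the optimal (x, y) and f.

x = 60/17, y = 168/17, minimum f = -312/17

Vertices and f = -8x + y:
  (0, 8) → f = 8
  (0, 4) → f = 4
  (60/17, 168/17) → f = -312/17
  (16/5, 56/5) → f = -72/5

The optimum lies where 4x + y = 24 and 10x - 6y = -24.
Solving simultaneously gives x = 60/17, y = 168/17.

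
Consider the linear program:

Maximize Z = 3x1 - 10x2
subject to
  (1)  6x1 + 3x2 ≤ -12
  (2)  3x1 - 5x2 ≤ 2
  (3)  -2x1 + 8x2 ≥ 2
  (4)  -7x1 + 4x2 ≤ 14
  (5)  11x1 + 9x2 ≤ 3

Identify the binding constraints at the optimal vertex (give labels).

(1) and (3)

Extreme points and Z = 3x1 - 10x2:
  (-17/9, -2/9) → Z = -31/9
  (-2, 0) → Z = -6
  (-13/6, -7/24) → Z = -43/12

The maximum is at (-17/9, -2/9). Substituting into each constraint, equality holds for (1) and (3); the remaining constraints have slack.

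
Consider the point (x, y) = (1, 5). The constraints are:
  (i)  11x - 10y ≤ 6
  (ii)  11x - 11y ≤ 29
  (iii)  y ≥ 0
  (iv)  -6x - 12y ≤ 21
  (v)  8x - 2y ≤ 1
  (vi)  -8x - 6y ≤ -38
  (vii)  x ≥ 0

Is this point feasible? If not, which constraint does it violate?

feasible

(i): -39 ≤ 6 ✓
(ii): -44 ≤ 29 ✓
(iii): 5 ≥ 0 ✓
(iv): -66 ≤ 21 ✓
(v): -2 ≤ 1 ✓
(vi): -38 ≤ -38 ✓
(vii): 1 ≥ 0 ✓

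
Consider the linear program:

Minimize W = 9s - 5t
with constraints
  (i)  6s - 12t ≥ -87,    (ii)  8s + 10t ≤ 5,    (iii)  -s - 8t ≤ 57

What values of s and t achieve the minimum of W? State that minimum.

Corner points and W = 9s - 5t:
  (-135/26, 121/26) → W = -70
  (-23, -17/4) → W = -743/4
  (305/27, -461/54) → W = 7795/54

s = -23, t = -17/4, minimum W = -743/4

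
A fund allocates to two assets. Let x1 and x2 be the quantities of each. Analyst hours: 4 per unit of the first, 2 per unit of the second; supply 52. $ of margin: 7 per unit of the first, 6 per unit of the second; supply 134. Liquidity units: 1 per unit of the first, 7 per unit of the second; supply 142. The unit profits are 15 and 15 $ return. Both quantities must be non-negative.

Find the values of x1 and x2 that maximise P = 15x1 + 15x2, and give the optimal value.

Vertices and P = 15x1 + 15x2:
  (0, 0) → P = 0
  (0, 142/7) → P = 2130/7
  (13, 0) → P = 195
  (22/5, 86/5) → P = 324
  (2, 20) → P = 330

The optimum lies where 7x1 + 6x2 = 134 and x1 + 7x2 = 142.
Solving simultaneously gives x1 = 2, x2 = 20.

x1 = 2, x2 = 20, maximum P = 330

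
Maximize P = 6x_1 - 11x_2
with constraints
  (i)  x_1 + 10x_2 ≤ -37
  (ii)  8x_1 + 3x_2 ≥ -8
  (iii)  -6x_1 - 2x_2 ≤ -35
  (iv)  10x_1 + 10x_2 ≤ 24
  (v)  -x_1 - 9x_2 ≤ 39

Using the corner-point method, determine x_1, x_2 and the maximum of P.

x_1 = 303/40, x_2 = -207/40, maximum P = 819/8

Vertices and P = 6x_1 - 11x_2:
  (151/20, -103/20) → P = 2039/20
  (393/52, -269/52) → P = 409/4
  (303/40, -207/40) → P = 819/8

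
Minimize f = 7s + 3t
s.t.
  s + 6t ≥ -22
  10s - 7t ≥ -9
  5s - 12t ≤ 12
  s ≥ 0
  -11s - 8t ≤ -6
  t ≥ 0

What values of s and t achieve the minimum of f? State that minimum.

s = 0, t = 3/4, minimum f = 9/4

The feasible region is unbounded (it extends along (7, 10), (12, 5)), but f strictly increases along every unbounded feasible direction, so there is no improving ray and the minimum is attained at a vertex.

The optimum lies where s = 0 and -11s - 8t = -6.
Solving simultaneously gives s = 0, t = 3/4.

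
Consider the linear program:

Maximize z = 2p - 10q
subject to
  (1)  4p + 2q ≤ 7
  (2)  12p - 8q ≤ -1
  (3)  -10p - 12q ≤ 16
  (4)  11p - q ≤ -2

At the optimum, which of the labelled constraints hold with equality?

(2) and (3)

Extreme points and z = 2p - 10q:
  (3/26, 85/26) → z = -422/13
  (-5/8, -13/16) → z = 55/8
  (-15/76, -13/76) → z = 25/19
The feasible region is unbounded (it extends along (-6, 5), (-1, 2)), but z strictly decreases along every unbounded feasible direction, so there is no improving ray and the maximum is attained at a vertex.

The maximum is at (-5/8, -13/16). Substituting into each constraint, equality holds for (2) and (3); the remaining constraints have slack.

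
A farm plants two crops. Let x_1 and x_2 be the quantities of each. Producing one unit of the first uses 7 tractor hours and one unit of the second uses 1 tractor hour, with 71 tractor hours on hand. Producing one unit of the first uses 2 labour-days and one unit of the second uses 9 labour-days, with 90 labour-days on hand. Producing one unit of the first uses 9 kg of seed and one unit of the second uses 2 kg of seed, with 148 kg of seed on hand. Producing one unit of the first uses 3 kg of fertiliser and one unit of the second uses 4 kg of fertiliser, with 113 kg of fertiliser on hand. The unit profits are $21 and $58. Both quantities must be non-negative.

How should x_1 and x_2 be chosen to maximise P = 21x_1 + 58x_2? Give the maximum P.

x_1 = 9, x_2 = 8, maximum P = 653

Feasible corners and P = 21x_1 + 58x_2:
  (0, 0) → P = 0
  (0, 10) → P = 580
  (71/7, 0) → P = 213
  (9, 8) → P = 653

The optimum lies where 7x_1 + x_2 = 71 and 2x_1 + 9x_2 = 90.
Solving simultaneously gives x_1 = 9, x_2 = 8.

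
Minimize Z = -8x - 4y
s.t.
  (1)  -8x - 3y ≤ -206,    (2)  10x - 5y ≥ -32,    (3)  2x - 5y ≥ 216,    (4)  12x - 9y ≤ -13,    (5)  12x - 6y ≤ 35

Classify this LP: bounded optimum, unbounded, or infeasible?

infeasible

The boundaries -8x - 3y = -206 and 10x - 5y = -32 meet at (467/35, 1158/35), but that point violates 2x - 5y ≥ 216. Every candidate vertex is excluded by some other constraint, so the feasible region is empty.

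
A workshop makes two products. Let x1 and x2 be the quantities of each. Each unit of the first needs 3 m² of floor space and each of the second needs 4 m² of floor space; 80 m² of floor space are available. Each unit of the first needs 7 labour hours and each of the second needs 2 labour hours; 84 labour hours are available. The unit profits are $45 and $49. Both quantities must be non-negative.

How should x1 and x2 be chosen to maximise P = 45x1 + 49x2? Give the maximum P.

x1 = 8, x2 = 14, maximum P = 1046

Extreme points and P = 45x1 + 49x2:
  (0, 0) → P = 0
  (0, 20) → P = 980
  (12, 0) → P = 540
  (8, 14) → P = 1046

At the optimal vertex, 3x1 + 4x2 = 80 and 7x1 + 2x2 = 84.
Solving simultaneously gives x1 = 8, x2 = 14.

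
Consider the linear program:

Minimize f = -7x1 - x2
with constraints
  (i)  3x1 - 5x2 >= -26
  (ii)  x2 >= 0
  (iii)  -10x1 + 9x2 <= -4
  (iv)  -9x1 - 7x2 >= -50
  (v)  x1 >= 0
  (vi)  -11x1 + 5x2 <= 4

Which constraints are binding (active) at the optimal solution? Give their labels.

Vertices and f = -7x1 - x2:
  (2/5, 0) → f = -14/5
  (50/9, 0) → f = -350/9
  (478/151, 464/151) → f = -3810/151

The minimum is at (50/9, 0). Substituting into each constraint, equality holds for (ii) and (iv); the remaining constraints have slack.

(ii) and (iv)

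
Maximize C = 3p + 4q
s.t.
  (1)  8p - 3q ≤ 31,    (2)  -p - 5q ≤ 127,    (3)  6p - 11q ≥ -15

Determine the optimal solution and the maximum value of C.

Extreme points and C = 3p + 4q:
  (-226/43, -1047/43) → C = -4866/43
  (193/35, 153/35) → C = 1191/35
  (-1472/41, -747/41) → C = -7404/41

p = 193/35, q = 153/35, maximum C = 1191/35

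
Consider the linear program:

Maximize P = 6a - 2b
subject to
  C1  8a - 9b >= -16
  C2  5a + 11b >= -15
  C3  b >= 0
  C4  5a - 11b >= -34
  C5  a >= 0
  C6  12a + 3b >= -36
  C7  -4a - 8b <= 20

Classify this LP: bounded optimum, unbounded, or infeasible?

unbounded

From the feasible point (130/43, 192/43), moving in the direction (11, 5) keeps every constraint satisfied while P increases without bound.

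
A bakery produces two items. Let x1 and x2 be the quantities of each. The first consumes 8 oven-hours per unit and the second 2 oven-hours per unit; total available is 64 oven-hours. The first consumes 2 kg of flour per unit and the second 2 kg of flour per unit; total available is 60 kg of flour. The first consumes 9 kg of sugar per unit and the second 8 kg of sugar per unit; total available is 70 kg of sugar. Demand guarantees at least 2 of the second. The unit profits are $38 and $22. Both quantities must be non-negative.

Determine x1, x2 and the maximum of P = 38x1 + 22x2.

x1 = 6, x2 = 2, maximum P = 272

The optimum lies where 9x1 + 8x2 = 70 and x2 = 2.
Solving simultaneously gives x1 = 6, x2 = 2.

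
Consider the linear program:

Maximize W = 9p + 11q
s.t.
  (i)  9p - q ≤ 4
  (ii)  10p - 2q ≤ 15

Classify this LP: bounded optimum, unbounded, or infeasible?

From the feasible point (-7/8, -95/8), moving in the direction (1, 9) keeps every constraint satisfied while W increases without bound.

unbounded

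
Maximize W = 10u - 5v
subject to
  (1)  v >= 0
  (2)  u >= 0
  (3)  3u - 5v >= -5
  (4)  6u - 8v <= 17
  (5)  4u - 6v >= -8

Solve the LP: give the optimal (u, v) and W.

u = 125/6, v = 27/2, maximum W = 845/6

Corner points and W = 10u - 5v:
  (0, 0) → W = 0
  (17/6, 0) → W = 85/3
  (0, 1) → W = -5
  (125/6, 27/2) → W = 845/6

The binding constraints are 3u - 5v = -5 and 6u - 8v = 17.
Solving simultaneously gives u = 125/6, v = 27/2.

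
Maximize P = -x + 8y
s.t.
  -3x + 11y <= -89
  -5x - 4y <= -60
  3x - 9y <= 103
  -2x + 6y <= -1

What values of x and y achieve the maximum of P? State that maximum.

Feasible corners and P = -x + 8y:
  (1016/67, -265/67) → P = -3136/67
  (166/3, 7) → P = 2/3
  (952/57, -335/57) → P = -3632/57

x = 166/3, y = 7, maximum P = 2/3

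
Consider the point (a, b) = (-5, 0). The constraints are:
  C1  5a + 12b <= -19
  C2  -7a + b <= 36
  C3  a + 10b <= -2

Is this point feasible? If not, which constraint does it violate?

feasible

C1: -25 ≤ -19 ✓
C2: 35 ≤ 36 ✓
C3: -5 ≤ -2 ✓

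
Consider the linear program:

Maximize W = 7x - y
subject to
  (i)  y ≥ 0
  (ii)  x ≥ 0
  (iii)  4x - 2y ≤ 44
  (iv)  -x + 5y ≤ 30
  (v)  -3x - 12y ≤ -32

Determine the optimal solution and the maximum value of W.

x = 140/9, y = 82/9, maximum W = 898/9

The binding constraints are 4x - 2y = 44 and -x + 5y = 30.
Solving simultaneously gives x = 140/9, y = 82/9.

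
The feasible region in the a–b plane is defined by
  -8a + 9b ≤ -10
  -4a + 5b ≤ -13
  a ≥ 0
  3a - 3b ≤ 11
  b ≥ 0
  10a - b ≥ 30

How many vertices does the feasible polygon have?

The feasible vertices (each the meet of two boundaries and inside every other half-plane) are:
  (16/3, 5/3)
  (13/4, 0)
  (11/3, 0)

3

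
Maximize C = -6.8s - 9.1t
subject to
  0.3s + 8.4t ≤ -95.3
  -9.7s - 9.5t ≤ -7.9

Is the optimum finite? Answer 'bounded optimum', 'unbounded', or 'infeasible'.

From the feasible point (97171/7863, -92678/7863), moving in the direction (9.5, -9.7) keeps every constraint satisfied while C increases without bound.

unbounded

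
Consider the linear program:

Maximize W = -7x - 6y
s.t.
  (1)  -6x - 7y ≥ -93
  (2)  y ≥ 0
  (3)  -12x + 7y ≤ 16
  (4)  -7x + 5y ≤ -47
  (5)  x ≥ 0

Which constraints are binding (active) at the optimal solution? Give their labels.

Corner points and W = -7x - 6y:
  (31/2, 0) → W = -217/2
  (794/79, 369/79) → W = -7772/79
  (47/7, 0) → W = -47

The maximum is at (47/7, 0). Substituting into each constraint, equality holds for (2) and (4); the remaining constraints have slack.

(2) and (4)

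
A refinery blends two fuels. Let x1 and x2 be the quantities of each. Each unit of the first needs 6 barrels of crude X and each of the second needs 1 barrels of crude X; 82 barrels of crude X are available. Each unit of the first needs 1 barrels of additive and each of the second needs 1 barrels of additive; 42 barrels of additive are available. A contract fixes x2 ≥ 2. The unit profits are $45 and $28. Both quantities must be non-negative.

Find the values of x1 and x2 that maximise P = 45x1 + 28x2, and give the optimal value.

x1 = 8, x2 = 34, maximum P = 1312

Feasible corners and P = 45x1 + 28x2:
  (0, 42) → P = 1176
  (0, 2) → P = 56
  (8, 34) → P = 1312
  (40/3, 2) → P = 656

The binding constraints are 6x1 + x2 = 82 and x1 + x2 = 42.
Solving simultaneously gives x1 = 8, x2 = 34.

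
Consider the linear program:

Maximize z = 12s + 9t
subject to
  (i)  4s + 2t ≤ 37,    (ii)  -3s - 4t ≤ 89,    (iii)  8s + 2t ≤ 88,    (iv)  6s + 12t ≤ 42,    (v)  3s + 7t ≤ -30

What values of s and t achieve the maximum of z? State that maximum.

Feasible corners and z = 12s + 9t:
  (265/13, -488/13) → z = -1212/13
  (-503/9, 59/3) → z = -1481/3
  (338/25, -252/25) → z = 1788/25

The binding constraints are 8s + 2t = 88 and 3s + 7t = -30.
Solving simultaneously gives s = 338/25, t = -252/25.

s = 338/25, t = -252/25, maximum z = 1788/25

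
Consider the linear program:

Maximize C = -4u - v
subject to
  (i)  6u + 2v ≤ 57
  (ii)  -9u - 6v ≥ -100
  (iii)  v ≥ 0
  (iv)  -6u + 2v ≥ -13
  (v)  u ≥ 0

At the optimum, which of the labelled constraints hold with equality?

Corner points and C = -4u - v:
  (139/27, 161/18) → C = -1595/54
  (0, 50/3) → C = -50/3
  (13/6, 0) → C = -26/3
  (0, 0) → C = 0

The maximum is at (0, 0). Substituting into each constraint, equality holds for (iii) and (v); the remaining constraints have slack.

(iii) and (v)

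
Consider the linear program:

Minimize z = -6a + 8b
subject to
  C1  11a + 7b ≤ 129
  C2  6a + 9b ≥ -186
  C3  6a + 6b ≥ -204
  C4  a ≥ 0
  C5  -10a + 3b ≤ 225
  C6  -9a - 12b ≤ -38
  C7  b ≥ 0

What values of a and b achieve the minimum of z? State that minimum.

Corner points and z = -6a + 8b:
  (0, 129/7) → z = 1032/7
  (129/11, 0) → z = -774/11
  (0, 19/6) → z = 76/3
  (38/9, 0) → z = -76/3

The binding constraints are 11a + 7b = 129 and b = 0.
Solving simultaneously gives a = 129/11, b = 0.

a = 129/11, b = 0, minimum z = -774/11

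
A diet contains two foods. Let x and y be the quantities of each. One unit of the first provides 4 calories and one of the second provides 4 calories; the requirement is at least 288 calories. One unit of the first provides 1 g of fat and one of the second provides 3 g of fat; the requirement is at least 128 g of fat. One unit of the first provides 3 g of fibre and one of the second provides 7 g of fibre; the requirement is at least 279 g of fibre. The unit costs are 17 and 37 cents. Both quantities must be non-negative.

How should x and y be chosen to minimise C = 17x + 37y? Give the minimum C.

x = 44, y = 28, minimum C = 1784

Feasible corners and C = 17x + 37y:
  (0, 72) → C = 2664
  (128, 0) → C = 2176
  (44, 28) → C = 1784
The feasible region is unbounded (it extends along (0, 1), (1, 0)), but C strictly increases along every unbounded feasible direction, so there is no improving ray and the minimum is attained at a vertex.

At the optimal vertex, 4x + 4y = 288 and x + 3y = 128.
Solving simultaneously gives x = 44, y = 28.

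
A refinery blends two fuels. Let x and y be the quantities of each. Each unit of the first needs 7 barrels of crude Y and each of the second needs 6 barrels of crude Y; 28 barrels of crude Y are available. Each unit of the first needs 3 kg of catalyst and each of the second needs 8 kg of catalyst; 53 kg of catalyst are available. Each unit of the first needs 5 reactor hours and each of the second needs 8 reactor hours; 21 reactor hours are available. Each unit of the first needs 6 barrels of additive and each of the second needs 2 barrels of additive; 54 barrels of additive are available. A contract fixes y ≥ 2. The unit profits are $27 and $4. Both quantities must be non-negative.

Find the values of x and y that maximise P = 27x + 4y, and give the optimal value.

Corner points and P = 27x + 4y:
  (0, 21/8) → P = 21/2
  (0, 2) → P = 8
  (1, 2) → P = 35

At the optimal vertex, 5x + 8y = 21 and y = 2.
Solving simultaneously gives x = 1, y = 2.

x = 1, y = 2, maximum P = 35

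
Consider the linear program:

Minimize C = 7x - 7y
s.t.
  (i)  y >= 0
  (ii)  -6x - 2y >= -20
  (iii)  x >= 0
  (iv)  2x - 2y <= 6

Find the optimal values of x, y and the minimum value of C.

Extreme points and C = 7x - 7y:
  (0, 0) → C = 0
  (3, 0) → C = 21
  (0, 10) → C = -70
  (13/4, 1/4) → C = 21

At the optimal vertex, -6x - 2y = -20 and x = 0.
Solving simultaneously gives x = 0, y = 10.

x = 0, y = 10, minimum C = -70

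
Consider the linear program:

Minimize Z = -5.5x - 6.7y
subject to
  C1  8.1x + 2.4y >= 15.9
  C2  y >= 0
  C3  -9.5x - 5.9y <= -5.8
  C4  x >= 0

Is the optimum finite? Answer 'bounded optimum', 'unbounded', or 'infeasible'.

From the feasible point (53/27, 0), moving in the direction (0, 1) keeps every constraint satisfied while Z decreases without bound.

unbounded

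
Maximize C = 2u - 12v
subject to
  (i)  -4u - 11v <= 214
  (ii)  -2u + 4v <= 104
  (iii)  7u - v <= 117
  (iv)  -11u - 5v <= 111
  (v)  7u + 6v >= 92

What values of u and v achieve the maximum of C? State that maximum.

u = 794/49, v = -25/7, maximum C = 3688/49

Vertices and C = 2u - 12v:
  (22, 37) → C = -400
  (-32/5, 114/5) → C = -1432/5
  (794/49, -25/7) → C = 3688/49

The binding constraints are 7u - v = 117 and 7u + 6v = 92.
Solving simultaneously gives u = 794/49, v = -25/7.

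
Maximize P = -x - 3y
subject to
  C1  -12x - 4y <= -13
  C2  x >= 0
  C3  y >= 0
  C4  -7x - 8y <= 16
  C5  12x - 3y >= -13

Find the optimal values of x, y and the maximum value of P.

Vertices and P = -x - 3y:
  (0, 13/4) → P = -39/4
  (13/12, 0) → P = -13/12
  (0, 13/3) → P = -13
The feasible region is unbounded (it extends along (1, 0), (1, 4)), but P strictly decreases along every unbounded feasible direction, so there is no improving ray and the maximum is attained at a vertex.

At the optimal vertex, -12x - 4y = -13 and y = 0.
Solving simultaneously gives x = 13/12, y = 0.

x = 13/12, y = 0, maximum P = -13/12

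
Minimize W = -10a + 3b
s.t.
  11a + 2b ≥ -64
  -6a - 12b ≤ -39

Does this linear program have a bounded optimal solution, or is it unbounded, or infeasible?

From the feasible point (-141/20, 271/40), moving in the direction (12, -6) keeps every constraint satisfied while W decreases without bound.

unbounded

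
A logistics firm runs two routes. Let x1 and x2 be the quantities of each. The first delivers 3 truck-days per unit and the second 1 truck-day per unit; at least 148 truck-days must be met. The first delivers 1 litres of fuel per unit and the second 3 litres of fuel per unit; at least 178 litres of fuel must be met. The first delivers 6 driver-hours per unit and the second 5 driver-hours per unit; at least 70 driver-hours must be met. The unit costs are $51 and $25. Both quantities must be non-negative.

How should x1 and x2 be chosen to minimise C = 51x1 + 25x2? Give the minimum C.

x1 = 133/4, x2 = 193/4, minimum C = 2902

Vertices and C = 51x1 + 25x2:
  (0, 148) → C = 3700
  (178, 0) → C = 9078
  (133/4, 193/4) → C = 2902
The feasible region is unbounded (it extends along (0, 1), (1, 0)), but C strictly increases along every unbounded feasible direction, so there is no improving ray and the minimum is attained at a vertex.

The optimum lies where 3x1 + x2 = 148 and x1 + 3x2 = 178.
Solving simultaneously gives x1 = 133/4, x2 = 193/4.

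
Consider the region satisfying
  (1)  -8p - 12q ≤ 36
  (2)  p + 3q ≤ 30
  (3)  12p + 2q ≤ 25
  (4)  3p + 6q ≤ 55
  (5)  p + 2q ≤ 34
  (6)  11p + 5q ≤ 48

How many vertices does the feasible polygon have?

5

Intersecting each pair of boundary lines and keeping only the points that satisfy every inequality leaves:
  (-39, 23)
  (93/32, -79/16)
  (-5, 35/3)
  (29/38, 301/38)
  (13/51, 461/51)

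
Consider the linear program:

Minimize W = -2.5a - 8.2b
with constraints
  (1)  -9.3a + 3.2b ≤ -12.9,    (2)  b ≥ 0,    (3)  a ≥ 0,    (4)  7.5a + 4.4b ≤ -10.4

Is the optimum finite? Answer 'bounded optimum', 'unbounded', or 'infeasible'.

infeasible

The boundaries -9.3a + 3.2b = -12.9 and b = 0 meet at (43/31, 0), but that point violates 7.5a + 4.4b ≤ -10.4. Every candidate vertex is excluded by some other constraint, so the feasible region is empty.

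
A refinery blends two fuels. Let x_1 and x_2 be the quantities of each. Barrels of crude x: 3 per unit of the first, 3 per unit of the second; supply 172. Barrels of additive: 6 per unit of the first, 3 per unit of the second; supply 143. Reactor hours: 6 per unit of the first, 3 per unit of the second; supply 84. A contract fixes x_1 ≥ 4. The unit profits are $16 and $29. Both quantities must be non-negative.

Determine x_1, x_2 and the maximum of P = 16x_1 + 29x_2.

Feasible corners and P = 16x_1 + 29x_2:
  (14, 0) → P = 224
  (4, 0) → P = 64
  (4, 20) → P = 644

The optimum lies where 6x_1 + 3x_2 = 84 and x_1 = 4.
Solving simultaneously gives x_1 = 4, x_2 = 20.

x_1 = 4, x_2 = 20, maximum P = 644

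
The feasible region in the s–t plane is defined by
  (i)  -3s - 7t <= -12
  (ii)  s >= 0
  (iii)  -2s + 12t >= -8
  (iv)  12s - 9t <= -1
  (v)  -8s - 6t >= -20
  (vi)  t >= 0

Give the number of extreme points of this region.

4

Intersecting each pair of boundary lines and keeping only the points that satisfy every inequality leaves:
  (0, 12/7)
  (101/111, 49/37)
  (0, 10/3)
  (29/24, 31/18)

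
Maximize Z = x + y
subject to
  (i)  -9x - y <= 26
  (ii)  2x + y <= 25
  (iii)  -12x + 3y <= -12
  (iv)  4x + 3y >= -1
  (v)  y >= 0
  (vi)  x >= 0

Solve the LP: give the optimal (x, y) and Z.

x = 29/6, y = 46/3, maximum Z = 121/6

Feasible corners and Z = x + y:
  (29/6, 46/3) → Z = 121/6
  (25/2, 0) → Z = 25/2
  (1, 0) → Z = 1

The binding constraints are 2x + y = 25 and -12x + 3y = -12.
Solving simultaneously gives x = 29/6, y = 46/3.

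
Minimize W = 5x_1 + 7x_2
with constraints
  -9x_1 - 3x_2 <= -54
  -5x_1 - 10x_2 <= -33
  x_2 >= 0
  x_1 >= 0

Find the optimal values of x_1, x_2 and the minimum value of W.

The feasible region is unbounded (it extends along (0, 1), (1, 0)), but W strictly increases along every unbounded feasible direction, so there is no improving ray and the minimum is attained at a vertex.

At the optimal vertex, -9x_1 - 3x_2 = -54 and -5x_1 - 10x_2 = -33.
Solving simultaneously gives x_1 = 147/25, x_2 = 9/25.

x_1 = 147/25, x_2 = 9/25, minimum W = 798/25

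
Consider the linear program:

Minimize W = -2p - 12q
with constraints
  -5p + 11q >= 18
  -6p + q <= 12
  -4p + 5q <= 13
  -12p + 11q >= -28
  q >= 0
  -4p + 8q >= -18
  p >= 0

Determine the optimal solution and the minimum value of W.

Extreme points and W = -2p - 12q:
  (46/7, 356/77) → W = -5284/77
  (0, 18/11) → W = -216/11
  (283/16, 67/4) → W = -1891/8
  (0, 13/5) → W = -156/5

At the optimal vertex, -4p + 5q = 13 and -12p + 11q = -28.
Solving simultaneously gives p = 283/16, q = 67/4.

p = 283/16, q = 67/4, minimum W = -1891/8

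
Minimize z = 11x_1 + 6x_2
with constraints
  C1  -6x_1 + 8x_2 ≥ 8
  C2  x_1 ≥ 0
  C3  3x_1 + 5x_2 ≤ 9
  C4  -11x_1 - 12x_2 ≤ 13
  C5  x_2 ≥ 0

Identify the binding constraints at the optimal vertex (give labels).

Corner points and z = 11x_1 + 6x_2:
  (0, 1) → z = 6
  (16/27, 13/9) → z = 410/27
  (0, 9/5) → z = 54/5

The minimum is at (0, 1). Substituting into each constraint, equality holds for C1 and C2; the remaining constraints have slack.

C1 and C2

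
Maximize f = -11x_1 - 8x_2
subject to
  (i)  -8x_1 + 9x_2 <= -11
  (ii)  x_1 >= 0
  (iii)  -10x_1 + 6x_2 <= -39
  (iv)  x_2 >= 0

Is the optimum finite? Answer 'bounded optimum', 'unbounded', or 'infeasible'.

bounded optimum

Extreme points and f = -11x_1 - 8x_2:
  (95/14, 101/21) → f = -4751/42
  (39/10, 0) → f = -429/10
The feasible region has finitely many vertices and no improving ray; the maximum is -429/10 at (39/10, 0).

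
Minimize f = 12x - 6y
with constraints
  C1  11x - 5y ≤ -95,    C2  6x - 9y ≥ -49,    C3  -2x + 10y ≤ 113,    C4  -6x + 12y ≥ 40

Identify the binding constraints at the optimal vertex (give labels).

C2 and C4

Vertices and f = 12x - 6y:
  (-610/69, -31/69) → f = -2378/23
  (-470/51, -65/51) → f = -1750/17
  (-38/3, -3) → f = -134

The minimum is at (-38/3, -3). Substituting into each constraint, equality holds for C2 and C4; the remaining constraints have slack.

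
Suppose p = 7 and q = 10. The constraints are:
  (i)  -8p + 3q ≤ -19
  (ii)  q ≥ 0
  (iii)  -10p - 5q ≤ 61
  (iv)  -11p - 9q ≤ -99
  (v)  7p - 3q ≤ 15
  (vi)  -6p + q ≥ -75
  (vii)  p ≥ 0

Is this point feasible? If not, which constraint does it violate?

Constraint (v): 7p - 3q = 19, which is not ≤ 15. All other constraints are satisfied.

not feasible — violates (v)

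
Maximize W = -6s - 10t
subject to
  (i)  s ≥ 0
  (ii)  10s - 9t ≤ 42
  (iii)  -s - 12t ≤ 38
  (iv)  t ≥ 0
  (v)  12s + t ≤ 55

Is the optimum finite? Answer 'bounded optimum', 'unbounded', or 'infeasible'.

Extreme points and W = -6s - 10t:
  (0, 0) → W = 0
  (0, 55) → W = -550
  (21/5, 0) → W = -126/5
  (537/118, 23/59) → W = -1841/59
The feasible region has finitely many vertices and no improving ray; the maximum is 0 at (0, 0).

bounded optimum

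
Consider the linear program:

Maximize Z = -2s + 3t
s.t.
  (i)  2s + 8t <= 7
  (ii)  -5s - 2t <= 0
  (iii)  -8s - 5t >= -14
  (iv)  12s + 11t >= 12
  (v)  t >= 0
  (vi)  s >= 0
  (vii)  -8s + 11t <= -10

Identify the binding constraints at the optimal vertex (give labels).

(iii) and (vii)

Feasible corners and Z = -2s + 3t:
  (7/4, 0) → Z = -7/2
  (51/32, 1/4) → Z = -39/16
  (5/4, 0) → Z = -5/2

The maximum is at (51/32, 1/4). Substituting into each constraint, equality holds for (iii) and (vii); the remaining constraints have slack.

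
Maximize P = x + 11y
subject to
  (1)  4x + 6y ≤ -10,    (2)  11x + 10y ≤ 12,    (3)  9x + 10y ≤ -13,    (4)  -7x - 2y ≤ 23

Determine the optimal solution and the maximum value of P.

x = -59/17, y = 11/17, maximum P = 62/17

Extreme points and P = x + 11y:
  (11/7, -19/7) → P = -198/7
  (-59/17, 11/17) → P = 62/17
  (25/2, -251/20) → P = -2511/20
The feasible region is unbounded (it extends along (10, -11), (2, -7)), but P strictly decreases along every unbounded feasible direction, so there is no improving ray and the maximum is attained at a vertex.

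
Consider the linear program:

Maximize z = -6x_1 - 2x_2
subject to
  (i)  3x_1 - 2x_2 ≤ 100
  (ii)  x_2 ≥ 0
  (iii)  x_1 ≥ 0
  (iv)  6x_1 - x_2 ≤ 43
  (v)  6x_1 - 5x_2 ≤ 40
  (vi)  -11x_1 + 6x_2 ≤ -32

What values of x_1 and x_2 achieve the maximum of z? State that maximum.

Corner points and z = -6x_1 - 2x_2:
  (20/3, 0) → z = -40
  (32/11, 0) → z = -192/11
  (175/24, 3/4) → z = -181/4
  (226/25, 281/25) → z = -1918/25

At the optimal vertex, x_2 = 0 and -11x_1 + 6x_2 = -32.
Solving simultaneously gives x_1 = 32/11, x_2 = 0.

x_1 = 32/11, x_2 = 0, maximum z = -192/11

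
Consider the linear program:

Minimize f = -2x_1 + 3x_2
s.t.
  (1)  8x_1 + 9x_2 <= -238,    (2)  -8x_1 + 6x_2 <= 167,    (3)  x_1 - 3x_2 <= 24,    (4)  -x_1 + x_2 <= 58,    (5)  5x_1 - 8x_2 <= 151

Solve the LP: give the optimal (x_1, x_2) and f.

Extreme points and f = -2x_1 + 3x_2:
  (-977/40, -71/15) → f = 693/20
  (-166/11, -430/33) → f = -98/11
  (-215/6, -359/18) → f = 71/6

x_1 = -166/11, x_2 = -430/33, minimum f = -98/11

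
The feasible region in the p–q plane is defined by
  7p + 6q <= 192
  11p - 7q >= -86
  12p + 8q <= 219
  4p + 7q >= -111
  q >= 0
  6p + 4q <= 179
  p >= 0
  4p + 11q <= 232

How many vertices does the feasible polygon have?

5

Pairwise boundary intersections that survive every other constraint:
  (0, 86/7)
  (678/149, 2896/149)
  (73/4, 0)
  (553/100, 477/25)
  (0, 0)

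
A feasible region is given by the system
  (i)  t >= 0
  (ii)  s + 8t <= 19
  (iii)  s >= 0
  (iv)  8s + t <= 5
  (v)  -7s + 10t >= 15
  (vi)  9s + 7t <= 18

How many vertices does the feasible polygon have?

5

The feasible vertices (each the meet of two boundaries and inside every other half-plane) are:
  (0, 19/8)
  (11/65, 153/65)
  (0, 3/2)
  (35/87, 155/87)
  (17/47, 99/47)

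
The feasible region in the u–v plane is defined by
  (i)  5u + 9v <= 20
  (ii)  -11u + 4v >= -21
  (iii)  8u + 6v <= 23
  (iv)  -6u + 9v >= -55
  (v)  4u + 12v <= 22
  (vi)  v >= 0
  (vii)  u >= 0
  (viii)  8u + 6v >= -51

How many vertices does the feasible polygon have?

6

Of the 27 pairwise boundary intersections, those satisfying every inequality are:
  (29/14, 15/14)
  (7/4, 5/4)
  (109/49, 85/98)
  (21/11, 0)
  (0, 11/6)
  (0, 0)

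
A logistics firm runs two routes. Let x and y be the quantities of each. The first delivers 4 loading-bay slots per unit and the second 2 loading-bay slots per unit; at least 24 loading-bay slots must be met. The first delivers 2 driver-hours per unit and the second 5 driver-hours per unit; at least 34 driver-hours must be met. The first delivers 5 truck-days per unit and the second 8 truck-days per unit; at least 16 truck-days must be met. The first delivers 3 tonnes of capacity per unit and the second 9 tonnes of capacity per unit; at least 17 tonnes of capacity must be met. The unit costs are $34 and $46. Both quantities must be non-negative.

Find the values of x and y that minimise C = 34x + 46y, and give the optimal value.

x = 13/4, y = 11/2, minimum C = 727/2

The feasible region is unbounded (it extends along (0, 1), (1, 0)), but C strictly increases along every unbounded feasible direction, so there is no improving ray and the minimum is attained at a vertex.

At the optimal vertex, 4x + 2y = 24 and 2x + 5y = 34.
Solving simultaneously gives x = 13/4, y = 11/2.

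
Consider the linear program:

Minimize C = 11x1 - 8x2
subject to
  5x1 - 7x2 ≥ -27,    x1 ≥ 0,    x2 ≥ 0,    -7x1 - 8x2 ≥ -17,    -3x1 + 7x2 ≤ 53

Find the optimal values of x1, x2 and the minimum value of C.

Extreme points and C = 11x1 - 8x2:
  (0, 0) → C = 0
  (0, 17/8) → C = -17
  (17/7, 0) → C = 187/7

The optimum lies where x1 = 0 and -7x1 - 8x2 = -17.
Solving simultaneously gives x1 = 0, x2 = 17/8.

x1 = 0, x2 = 17/8, minimum C = -17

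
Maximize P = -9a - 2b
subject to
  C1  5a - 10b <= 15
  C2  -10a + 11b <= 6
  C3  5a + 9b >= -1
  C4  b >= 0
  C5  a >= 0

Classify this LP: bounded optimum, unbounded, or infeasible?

bounded optimum

Vertices and P = -9a - 2b:
  (3, 0) → P = -27
  (0, 6/11) → P = -12/11
  (0, 0) → P = 0
The feasible region has finitely many vertices and no improving ray; the maximum is 0 at (0, 0).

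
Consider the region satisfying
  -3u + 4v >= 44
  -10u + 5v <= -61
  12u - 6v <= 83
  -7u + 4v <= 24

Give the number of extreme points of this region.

4

Pairwise boundary intersections that survive every other constraint:
  (464/25, 623/25)
  (298/15, 259/10)
  (364/5, 667/5)
  (238/3, 869/6)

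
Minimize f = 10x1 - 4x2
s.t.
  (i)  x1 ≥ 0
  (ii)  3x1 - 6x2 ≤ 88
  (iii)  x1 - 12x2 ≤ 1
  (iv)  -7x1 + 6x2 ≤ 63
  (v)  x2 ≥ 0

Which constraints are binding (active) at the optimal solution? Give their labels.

Vertices and f = 10x1 - 4x2:
  (0, 21/2) → f = -42
  (0, 0) → f = 0
  (35, 17/6) → f = 1016/3
  (1, 0) → f = 10
The feasible region is unbounded (it extends along (6, 7), (2, 1)), but f strictly increases along every unbounded feasible direction, so there is no improving ray and the minimum is attained at a vertex.

The minimum is at (0, 21/2). Substituting into each constraint, equality holds for (i) and (iv); the remaining constraints have slack.

(i) and (iv)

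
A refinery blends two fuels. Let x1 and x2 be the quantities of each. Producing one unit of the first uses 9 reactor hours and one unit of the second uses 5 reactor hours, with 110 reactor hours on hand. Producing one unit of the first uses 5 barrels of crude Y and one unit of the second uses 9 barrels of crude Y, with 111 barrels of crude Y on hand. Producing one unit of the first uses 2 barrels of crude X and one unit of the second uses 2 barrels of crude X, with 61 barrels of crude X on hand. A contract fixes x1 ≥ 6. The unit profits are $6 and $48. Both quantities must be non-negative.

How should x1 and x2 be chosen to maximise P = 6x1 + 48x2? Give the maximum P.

x1 = 6, x2 = 9, maximum P = 468

Extreme points and P = 6x1 + 48x2:
  (110/9, 0) → P = 220/3
  (6, 0) → P = 36
  (435/56, 449/56) → P = 12081/28
  (6, 9) → P = 468

The optimum lies where 5x1 + 9x2 = 111 and x1 = 6.
Solving simultaneously gives x1 = 6, x2 = 9.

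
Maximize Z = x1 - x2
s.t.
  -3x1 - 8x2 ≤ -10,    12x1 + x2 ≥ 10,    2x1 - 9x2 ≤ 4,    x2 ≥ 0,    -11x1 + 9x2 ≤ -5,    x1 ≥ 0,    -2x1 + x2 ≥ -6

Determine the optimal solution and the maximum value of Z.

x1 = 25/8, x2 = 1/4, maximum Z = 23/8

At the optimal vertex, 2x1 - 9x2 = 4 and -2x1 + x2 = -6.
Solving simultaneously gives x1 = 25/8, x2 = 1/4.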